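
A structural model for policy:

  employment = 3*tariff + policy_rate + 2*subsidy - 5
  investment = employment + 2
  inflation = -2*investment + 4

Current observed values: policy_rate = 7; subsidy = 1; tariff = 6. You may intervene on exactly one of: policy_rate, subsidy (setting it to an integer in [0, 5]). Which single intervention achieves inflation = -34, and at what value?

set policy_rate = 2

Intervening on policy_rate: with other inputs at their observed values, inflation = -2*policy_rate - 30. Solving for -34 gives policy_rate = 2, within [0, 5].
Intervening on subsidy: inflation = -4*subsidy - 40. Reaching -34 requires subsidy = -3/2, not an integer.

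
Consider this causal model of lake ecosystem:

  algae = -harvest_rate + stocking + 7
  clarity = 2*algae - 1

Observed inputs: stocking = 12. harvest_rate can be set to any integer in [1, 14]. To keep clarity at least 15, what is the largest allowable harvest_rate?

harvest_rate = 11

Substituting into the algae equation gives algae = -harvest_rate + 19.
Substituting into the clarity equation gives clarity = -2*harvest_rate + 37.
Require -2*harvest_rate + 37 ≥ 15, so harvest_rate ≤ 11.
The largest integer in [1, 14] satisfying this is 11.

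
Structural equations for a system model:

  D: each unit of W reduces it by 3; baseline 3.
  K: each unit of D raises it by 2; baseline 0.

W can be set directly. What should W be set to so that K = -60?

Substituting into the K equation gives K = -6*W + 6.
Solve -6*W + 6 = -60: W = (-60 - 6) / -6 = 11.

W = 11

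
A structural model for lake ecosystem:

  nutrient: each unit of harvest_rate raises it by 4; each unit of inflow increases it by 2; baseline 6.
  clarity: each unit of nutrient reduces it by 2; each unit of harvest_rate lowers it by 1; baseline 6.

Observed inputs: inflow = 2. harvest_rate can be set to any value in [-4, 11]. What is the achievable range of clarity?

Substituting into the nutrient equation gives nutrient = 4*harvest_rate + 10.
Substituting into the clarity equation gives clarity = -9*harvest_rate - 14.
Linear in harvest_rate, so extremes are at the endpoints: harvest_rate = -4 gives clarity = 22; harvest_rate = 11 gives clarity = -113.

-113 to 22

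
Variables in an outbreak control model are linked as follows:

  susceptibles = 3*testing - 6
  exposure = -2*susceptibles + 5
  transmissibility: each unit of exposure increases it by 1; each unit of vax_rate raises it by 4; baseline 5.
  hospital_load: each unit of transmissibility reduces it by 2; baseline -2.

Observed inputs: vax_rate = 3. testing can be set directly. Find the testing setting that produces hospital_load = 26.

Substituting into the exposure equation gives exposure = -6*testing + 17.
Substituting into the transmissibility equation gives transmissibility = -6*testing + 34.
Substituting into the hospital_load equation gives hospital_load = 12*testing - 70.
Solve 12*testing - 70 = 26: testing = (26 + 70) / 12 = 8.

testing = 8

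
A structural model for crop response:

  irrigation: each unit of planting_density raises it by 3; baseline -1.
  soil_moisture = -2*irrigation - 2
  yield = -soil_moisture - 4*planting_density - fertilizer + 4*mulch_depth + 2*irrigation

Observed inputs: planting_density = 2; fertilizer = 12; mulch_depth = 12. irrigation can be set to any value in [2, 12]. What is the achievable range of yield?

38 to 78

Intervening on irrigation fixes its value directly, overriding its dependence on planting_density.
Substituting into the yield equation gives yield = 4*irrigation + 30.
Linear in irrigation, so extremes are at the endpoints: irrigation = 2 gives yield = 38; irrigation = 12 gives yield = 78.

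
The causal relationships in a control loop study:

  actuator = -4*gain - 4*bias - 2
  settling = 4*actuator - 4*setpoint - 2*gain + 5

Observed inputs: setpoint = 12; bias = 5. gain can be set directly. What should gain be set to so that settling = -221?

gain = 5

Substituting into the actuator equation gives actuator = -4*gain - 22.
This gives settling = -18*gain - 131.
Solve -18*gain - 131 = -221: gain = (-221 + 131) / -18 = 5.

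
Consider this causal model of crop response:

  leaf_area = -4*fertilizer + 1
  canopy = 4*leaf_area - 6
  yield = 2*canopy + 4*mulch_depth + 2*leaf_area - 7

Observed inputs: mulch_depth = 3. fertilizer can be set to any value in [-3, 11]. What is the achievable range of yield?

-437 to 123

Substituting into the canopy equation gives canopy = -16*fertilizer - 2.
Substituting into the yield equation gives yield = -40*fertilizer + 3.
Linear in fertilizer, so extremes are at the endpoints: fertilizer = -3 gives yield = 123; fertilizer = 11 gives yield = -437.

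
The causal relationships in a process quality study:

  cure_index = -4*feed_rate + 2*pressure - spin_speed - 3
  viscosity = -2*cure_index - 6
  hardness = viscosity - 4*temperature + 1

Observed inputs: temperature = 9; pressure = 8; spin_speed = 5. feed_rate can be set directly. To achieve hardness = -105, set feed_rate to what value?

Substituting into the cure_index equation gives cure_index = -4*feed_rate + 8.
So viscosity = 8*feed_rate - 22.
This gives hardness = 8*feed_rate - 57.
Solve 8*feed_rate - 57 = -105: feed_rate = (-105 + 57) / 8 = -6.

feed_rate = -6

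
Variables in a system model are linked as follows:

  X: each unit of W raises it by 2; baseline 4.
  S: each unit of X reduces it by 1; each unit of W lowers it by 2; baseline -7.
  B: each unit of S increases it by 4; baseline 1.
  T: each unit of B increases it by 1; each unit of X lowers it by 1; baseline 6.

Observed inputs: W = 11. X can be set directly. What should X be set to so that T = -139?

X = 6

Intervening on X fixes its value directly, overriding its dependence on W.
Substituting into the S equation gives S = -X - 29.
Substituting into the B equation gives B = -4*X - 115.
Substituting into the T equation gives T = -5*X - 109.
Solve -5*X - 109 = -139: X = (-139 + 109) / -5 = 6.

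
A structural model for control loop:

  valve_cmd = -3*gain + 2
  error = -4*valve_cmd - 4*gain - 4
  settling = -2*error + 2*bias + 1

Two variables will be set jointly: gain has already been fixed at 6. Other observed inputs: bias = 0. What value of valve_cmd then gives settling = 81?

With gain held at 6:
Intervening on valve_cmd fixes its value directly, overriding its dependence on gain.
Substituting into the error equation gives error = -4*valve_cmd - 28.
Substituting into the settling equation gives settling = 8*valve_cmd + 57.
Solve 8*valve_cmd + 57 = 81: valve_cmd = (81 - 57) / 8 = 3.

valve_cmd = 3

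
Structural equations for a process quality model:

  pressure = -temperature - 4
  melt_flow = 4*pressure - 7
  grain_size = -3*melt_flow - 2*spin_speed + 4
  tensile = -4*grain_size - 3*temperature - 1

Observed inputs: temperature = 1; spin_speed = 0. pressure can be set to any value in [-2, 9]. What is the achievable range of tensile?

-200 to 328

Intervening on pressure fixes its value directly, overriding its dependence on temperature.
Substituting into the grain_size equation gives grain_size = -12*pressure + 25.
Substituting into the tensile equation gives tensile = 48*pressure - 104.
Linear in pressure, so extremes are at the endpoints: pressure = -2 gives tensile = -200; pressure = 9 gives tensile = 328.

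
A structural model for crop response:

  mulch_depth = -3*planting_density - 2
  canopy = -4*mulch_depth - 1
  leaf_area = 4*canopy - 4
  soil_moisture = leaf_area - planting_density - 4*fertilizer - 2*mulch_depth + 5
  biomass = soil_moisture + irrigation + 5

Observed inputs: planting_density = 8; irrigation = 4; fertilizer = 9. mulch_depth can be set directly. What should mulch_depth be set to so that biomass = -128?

mulch_depth = 5

Intervening on mulch_depth fixes its value directly, overriding its dependence on planting_density.
Substituting into the leaf_area equation gives leaf_area = -16*mulch_depth - 8.
Substituting into the soil_moisture equation gives soil_moisture = -18*mulch_depth - 47.
Substituting into the biomass equation gives biomass = -18*mulch_depth - 38.
Solve -18*mulch_depth - 38 = -128: mulch_depth = (-128 + 38) / -18 = 5.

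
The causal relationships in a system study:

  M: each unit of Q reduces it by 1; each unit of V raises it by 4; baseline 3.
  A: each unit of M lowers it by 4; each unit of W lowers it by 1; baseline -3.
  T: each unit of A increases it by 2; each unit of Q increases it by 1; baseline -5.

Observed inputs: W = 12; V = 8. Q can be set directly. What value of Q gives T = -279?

Substituting into the M equation gives M = -Q + 35.
Substituting into the A equation gives A = 4*Q - 155.
Substituting into the T equation gives T = 9*Q - 315.
Solve 9*Q - 315 = -279: Q = (-279 + 315) / 9 = 4.

Q = 4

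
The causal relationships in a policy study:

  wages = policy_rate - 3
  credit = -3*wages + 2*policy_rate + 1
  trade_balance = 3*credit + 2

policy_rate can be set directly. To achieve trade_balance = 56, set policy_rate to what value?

policy_rate = -8

Substituting into the credit equation gives credit = -policy_rate + 10.
This gives trade_balance = -3*policy_rate + 32.
Solve -3*policy_rate + 32 = 56: policy_rate = (56 - 32) / -3 = -8.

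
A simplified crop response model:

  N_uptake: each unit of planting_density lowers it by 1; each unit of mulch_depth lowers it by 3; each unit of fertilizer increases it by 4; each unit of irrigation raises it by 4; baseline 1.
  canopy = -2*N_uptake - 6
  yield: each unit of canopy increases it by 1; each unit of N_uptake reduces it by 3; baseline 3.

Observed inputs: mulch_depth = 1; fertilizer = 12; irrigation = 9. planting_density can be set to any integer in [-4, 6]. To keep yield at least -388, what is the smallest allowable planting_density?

planting_density = 5

Substituting into the N_uptake equation gives N_uptake = -planting_density + 82.
Substituting into the canopy equation gives canopy = 2*planting_density - 170.
Substituting into the yield equation gives yield = 5*planting_density - 413.
Require 5*planting_density - 413 ≥ -388, so planting_density ≥ 5.
The smallest integer in [-4, 6] satisfying this is 5.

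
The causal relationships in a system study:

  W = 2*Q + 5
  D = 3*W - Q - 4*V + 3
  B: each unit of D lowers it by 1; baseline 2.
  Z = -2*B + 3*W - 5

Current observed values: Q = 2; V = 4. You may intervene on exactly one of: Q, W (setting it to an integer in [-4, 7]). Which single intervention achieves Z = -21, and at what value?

set W = 2

Intervening on Q: Z = 16*Q + 10. Reaching -21 requires Q = -31/16, not an integer.
Intervening on W: with other inputs at their observed values, Z = 9*W - 39. Solving for -21 gives W = 2, within [-4, 7].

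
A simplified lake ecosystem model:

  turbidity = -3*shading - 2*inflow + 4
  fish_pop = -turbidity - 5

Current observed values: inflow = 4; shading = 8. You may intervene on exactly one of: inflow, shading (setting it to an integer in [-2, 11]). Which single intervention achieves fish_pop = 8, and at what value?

Intervening on inflow: fish_pop = 2*inflow + 15. Reaching 8 requires inflow = -7/2, not an integer.
Intervening on shading: with other inputs at their observed values, fish_pop = 3*shading - 1. Solving for 8 gives shading = 3, within [-2, 11].

set shading = 3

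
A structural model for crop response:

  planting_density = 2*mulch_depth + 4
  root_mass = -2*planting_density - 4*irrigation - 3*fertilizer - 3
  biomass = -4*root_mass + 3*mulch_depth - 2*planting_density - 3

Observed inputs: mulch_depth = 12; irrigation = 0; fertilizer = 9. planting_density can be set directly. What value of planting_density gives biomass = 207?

planting_density = 9

Intervening on planting_density fixes its value directly, overriding its dependence on mulch_depth.
Substituting into the root_mass equation gives root_mass = -2*planting_density - 30.
Substituting into the biomass equation gives biomass = 6*planting_density + 153.
Solve 6*planting_density + 153 = 207: planting_density = (207 - 153) / 6 = 9.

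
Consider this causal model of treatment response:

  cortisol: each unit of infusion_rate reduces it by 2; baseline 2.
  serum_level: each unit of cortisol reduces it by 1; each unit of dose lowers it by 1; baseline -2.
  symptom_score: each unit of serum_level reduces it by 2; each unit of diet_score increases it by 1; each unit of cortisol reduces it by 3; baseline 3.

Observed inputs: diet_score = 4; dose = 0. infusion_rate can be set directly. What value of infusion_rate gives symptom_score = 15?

infusion_rate = 3

Substituting into the serum_level equation gives serum_level = 2*infusion_rate - 4.
This gives symptom_score = 2*infusion_rate + 9.
Solve 2*infusion_rate + 9 = 15: infusion_rate = (15 - 9) / 2 = 3.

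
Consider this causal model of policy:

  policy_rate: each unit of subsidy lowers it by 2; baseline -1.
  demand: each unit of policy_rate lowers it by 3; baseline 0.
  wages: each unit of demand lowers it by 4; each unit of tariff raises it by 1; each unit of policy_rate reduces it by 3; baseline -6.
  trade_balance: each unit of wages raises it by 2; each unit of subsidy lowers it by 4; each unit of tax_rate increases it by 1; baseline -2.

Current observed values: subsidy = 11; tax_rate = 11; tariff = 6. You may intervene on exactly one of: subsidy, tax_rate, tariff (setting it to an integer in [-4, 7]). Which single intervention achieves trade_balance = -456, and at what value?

set tax_rate = 4

Intervening on subsidy: trade_balance = -40*subsidy - 9. Reaching -456 requires subsidy = 447/40, not an integer.
Intervening on tax_rate: with other inputs at their observed values, trade_balance = tax_rate - 460. Solving for -456 gives tax_rate = 4, within [-4, 7].
Intervening on tariff: trade_balance = 2*tariff - 461. Reaching -456 requires tariff = 5/2, not an integer.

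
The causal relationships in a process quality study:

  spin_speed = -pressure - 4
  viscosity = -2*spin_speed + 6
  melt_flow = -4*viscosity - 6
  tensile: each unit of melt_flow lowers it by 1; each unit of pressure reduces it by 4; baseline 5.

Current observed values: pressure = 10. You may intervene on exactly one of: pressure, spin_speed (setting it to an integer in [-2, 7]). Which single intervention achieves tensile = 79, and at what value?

set pressure = 3

Intervening on pressure: with other inputs at their observed values, tensile = 4*pressure + 67. Solving for 79 gives pressure = 3, within [-2, 7].
Intervening on spin_speed: tensile = -8*spin_speed - 5. Reaching 79 requires spin_speed = -21/2, not an integer.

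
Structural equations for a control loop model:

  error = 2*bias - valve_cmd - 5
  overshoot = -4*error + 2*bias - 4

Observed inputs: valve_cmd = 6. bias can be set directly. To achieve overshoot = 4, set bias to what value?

bias = 6

Substituting into the error equation gives error = 2*bias - 11.
So overshoot = -6*bias + 40.
Solve -6*bias + 40 = 4: bias = (4 - 40) / -6 = 6.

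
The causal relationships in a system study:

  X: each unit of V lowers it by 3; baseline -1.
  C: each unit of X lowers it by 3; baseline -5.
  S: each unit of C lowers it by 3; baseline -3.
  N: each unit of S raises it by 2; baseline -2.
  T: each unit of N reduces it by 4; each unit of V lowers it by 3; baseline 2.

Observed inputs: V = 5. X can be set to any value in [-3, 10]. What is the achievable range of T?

-821 to 115

Intervening on X fixes its value directly, overriding its dependence on V.
Substituting into the S equation gives S = 9*X + 12.
Substituting into the N equation gives N = 18*X + 22.
Substituting into the T equation gives T = -72*X - 101.
Linear in X, so extremes are at the endpoints: X = -3 gives T = 115; X = 10 gives T = -821.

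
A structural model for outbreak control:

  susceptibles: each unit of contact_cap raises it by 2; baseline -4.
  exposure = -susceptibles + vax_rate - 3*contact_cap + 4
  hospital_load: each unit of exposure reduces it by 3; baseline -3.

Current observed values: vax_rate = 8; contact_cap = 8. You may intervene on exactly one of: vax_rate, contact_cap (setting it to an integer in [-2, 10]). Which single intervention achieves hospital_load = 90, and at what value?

Intervening on vax_rate: with other inputs at their observed values, hospital_load = -3*vax_rate + 93. Solving for 90 gives vax_rate = 1, within [-2, 10].
Intervening on contact_cap: hospital_load = 15*contact_cap - 51. Reaching 90 requires contact_cap = 47/5, not an integer.

set vax_rate = 1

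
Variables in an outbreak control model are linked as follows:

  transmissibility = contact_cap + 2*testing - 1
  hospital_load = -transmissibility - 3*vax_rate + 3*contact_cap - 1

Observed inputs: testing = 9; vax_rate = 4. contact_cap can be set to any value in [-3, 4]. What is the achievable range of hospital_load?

Substituting into the transmissibility equation gives transmissibility = contact_cap + 17.
Substituting into the hospital_load equation gives hospital_load = 2*contact_cap - 30.
Linear in contact_cap, so extremes are at the endpoints: contact_cap = -3 gives hospital_load = -36; contact_cap = 4 gives hospital_load = -22.

-36 to -22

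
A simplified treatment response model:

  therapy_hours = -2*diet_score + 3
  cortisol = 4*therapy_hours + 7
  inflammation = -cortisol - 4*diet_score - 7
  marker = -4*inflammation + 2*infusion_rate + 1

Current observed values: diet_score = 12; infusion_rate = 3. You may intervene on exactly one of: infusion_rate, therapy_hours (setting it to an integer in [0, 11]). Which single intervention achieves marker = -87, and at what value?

Intervening on infusion_rate: with other inputs at their observed values, marker = 2*infusion_rate - 87. Solving for -87 gives infusion_rate = 0, within [0, 11].
Intervening on therapy_hours: marker = 16*therapy_hours + 255. Reaching -87 requires therapy_hours = -171/8, not an integer.

set infusion_rate = 0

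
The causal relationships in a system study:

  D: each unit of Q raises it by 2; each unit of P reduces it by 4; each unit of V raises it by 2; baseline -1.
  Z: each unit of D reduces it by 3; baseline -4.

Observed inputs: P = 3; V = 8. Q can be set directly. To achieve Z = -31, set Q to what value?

Q = 3

Substituting into the D equation gives D = 2*Q + 3.
Substituting into the Z equation gives Z = -6*Q - 13.
Solve -6*Q - 13 = -31: Q = (-31 + 13) / -6 = 3.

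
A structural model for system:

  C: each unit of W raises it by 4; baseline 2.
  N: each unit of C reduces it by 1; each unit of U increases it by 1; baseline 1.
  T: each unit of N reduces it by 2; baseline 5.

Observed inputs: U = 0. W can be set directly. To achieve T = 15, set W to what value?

Substituting into the N equation gives N = -4*W - 1.
Substituting into the T equation gives T = 8*W + 7.
Solve 8*W + 7 = 15: W = (15 - 7) / 8 = 1.

W = 1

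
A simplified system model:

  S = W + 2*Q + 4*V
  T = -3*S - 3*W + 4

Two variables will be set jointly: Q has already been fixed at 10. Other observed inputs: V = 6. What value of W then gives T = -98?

W = -5

With Q held at 10:
Substituting into the S equation gives S = W + 44.
So T = -6*W - 128.
Solve -6*W - 128 = -98: W = (-98 + 128) / -6 = -5.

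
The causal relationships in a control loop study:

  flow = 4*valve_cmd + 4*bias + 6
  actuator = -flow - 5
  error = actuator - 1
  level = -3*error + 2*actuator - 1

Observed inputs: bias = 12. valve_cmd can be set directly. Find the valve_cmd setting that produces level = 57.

valve_cmd = -1

Substituting into the flow equation gives flow = 4*valve_cmd + 54.
So actuator = -4*valve_cmd - 59.
Substituting into the error equation gives error = -4*valve_cmd - 60.
level becomes 4*valve_cmd + 61.
Solve 4*valve_cmd + 61 = 57: valve_cmd = (57 - 61) / 4 = -1.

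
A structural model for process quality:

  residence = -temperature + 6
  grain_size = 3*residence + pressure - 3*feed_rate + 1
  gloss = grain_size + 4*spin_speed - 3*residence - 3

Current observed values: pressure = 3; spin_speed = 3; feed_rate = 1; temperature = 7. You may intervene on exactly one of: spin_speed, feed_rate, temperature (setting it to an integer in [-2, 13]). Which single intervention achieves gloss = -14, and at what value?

set feed_rate = 9

Intervening on spin_speed: gloss = 4*spin_speed - 2. Reaching -14 requires spin_speed = -3, outside [-2, 13].
Intervening on feed_rate: with other inputs at their observed values, gloss = -3*feed_rate + 13. Solving for -14 gives feed_rate = 9, within [-2, 13].
Intervening on temperature: the paths from temperature to gloss cancel (net effect zero), leaving gloss = 10; -14 is unreachable this way.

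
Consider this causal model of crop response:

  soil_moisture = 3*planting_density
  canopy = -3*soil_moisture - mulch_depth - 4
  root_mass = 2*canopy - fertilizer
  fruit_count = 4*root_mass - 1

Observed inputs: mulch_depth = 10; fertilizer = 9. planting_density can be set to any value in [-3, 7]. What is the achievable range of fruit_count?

-653 to 67

Substituting into the canopy equation gives canopy = -9*planting_density - 14.
So root_mass = -18*planting_density - 37.
Substituting into the fruit_count equation gives fruit_count = -72*planting_density - 149.
Linear in planting_density, so extremes are at the endpoints: planting_density = -3 gives fruit_count = 67; planting_density = 7 gives fruit_count = -653.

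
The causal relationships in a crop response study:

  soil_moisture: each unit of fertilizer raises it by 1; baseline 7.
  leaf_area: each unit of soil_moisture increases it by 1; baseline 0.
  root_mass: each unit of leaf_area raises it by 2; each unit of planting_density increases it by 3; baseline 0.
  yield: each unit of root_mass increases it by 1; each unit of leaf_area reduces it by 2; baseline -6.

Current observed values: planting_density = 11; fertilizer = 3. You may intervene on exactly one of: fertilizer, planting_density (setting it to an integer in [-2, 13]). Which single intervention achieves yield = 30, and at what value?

Intervening on fertilizer: the paths from fertilizer to yield cancel (net effect zero), leaving yield = 27; 30 is unreachable this way.
Intervening on planting_density: with other inputs at their observed values, yield = 3*planting_density - 6. Solving for 30 gives planting_density = 12, within [-2, 13].

set planting_density = 12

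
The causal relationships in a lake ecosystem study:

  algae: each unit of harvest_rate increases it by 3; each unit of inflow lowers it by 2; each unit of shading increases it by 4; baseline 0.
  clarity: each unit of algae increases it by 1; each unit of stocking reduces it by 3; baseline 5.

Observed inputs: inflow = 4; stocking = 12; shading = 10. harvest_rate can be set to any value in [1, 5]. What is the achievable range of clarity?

Substituting into the algae equation gives algae = 3*harvest_rate + 32.
This gives clarity = 3*harvest_rate + 1.
Linear in harvest_rate, so extremes are at the endpoints: harvest_rate = 1 gives clarity = 4; harvest_rate = 5 gives clarity = 16.

4 to 16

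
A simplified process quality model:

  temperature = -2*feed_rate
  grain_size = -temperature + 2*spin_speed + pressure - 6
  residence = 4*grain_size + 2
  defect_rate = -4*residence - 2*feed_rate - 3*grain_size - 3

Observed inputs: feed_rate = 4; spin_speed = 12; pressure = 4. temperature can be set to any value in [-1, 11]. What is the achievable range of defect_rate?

Intervening on temperature fixes its value directly, overriding its dependence on feed_rate.
Substituting into the grain_size equation gives grain_size = -temperature + 22.
Substituting into the residence equation gives residence = -4*temperature + 90.
Substituting into the defect_rate equation gives defect_rate = 19*temperature - 437.
Linear in temperature, so extremes are at the endpoints: temperature = -1 gives defect_rate = -456; temperature = 11 gives defect_rate = -228.

-456 to -228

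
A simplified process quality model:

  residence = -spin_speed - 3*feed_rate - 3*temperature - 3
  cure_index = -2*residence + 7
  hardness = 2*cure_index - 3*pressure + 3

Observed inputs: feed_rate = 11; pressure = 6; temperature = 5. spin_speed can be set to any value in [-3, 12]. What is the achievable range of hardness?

Substituting into the residence equation gives residence = -spin_speed - 51.
Substituting into the cure_index equation gives cure_index = 2*spin_speed + 109.
Substituting into the hardness equation gives hardness = 4*spin_speed + 203.
Linear in spin_speed, so extremes are at the endpoints: spin_speed = -3 gives hardness = 191; spin_speed = 12 gives hardness = 251.

191 to 251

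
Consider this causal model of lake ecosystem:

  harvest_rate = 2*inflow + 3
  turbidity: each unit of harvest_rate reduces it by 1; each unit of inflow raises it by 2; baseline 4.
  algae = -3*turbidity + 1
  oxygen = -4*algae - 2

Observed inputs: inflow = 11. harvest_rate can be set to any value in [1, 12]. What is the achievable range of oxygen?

Intervening on harvest_rate fixes its value directly, overriding its dependence on inflow.
Substituting into the turbidity equation gives turbidity = -harvest_rate + 26.
This gives algae = 3*harvest_rate - 77.
Substituting into the oxygen equation gives oxygen = -12*harvest_rate + 306.
Linear in harvest_rate, so extremes are at the endpoints: harvest_rate = 1 gives oxygen = 294; harvest_rate = 12 gives oxygen = 162.

162 to 294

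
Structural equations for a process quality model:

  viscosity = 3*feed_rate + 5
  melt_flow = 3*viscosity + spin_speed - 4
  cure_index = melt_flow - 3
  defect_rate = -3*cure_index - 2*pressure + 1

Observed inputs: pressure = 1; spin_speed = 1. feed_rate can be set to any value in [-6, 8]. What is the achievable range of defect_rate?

-244 to 134

Substituting into the melt_flow equation gives melt_flow = 9*feed_rate + 12.
cure_index becomes 9*feed_rate + 9.
Substituting into the defect_rate equation gives defect_rate = -27*feed_rate - 28.
Linear in feed_rate, so extremes are at the endpoints: feed_rate = -6 gives defect_rate = 134; feed_rate = 8 gives defect_rate = -244.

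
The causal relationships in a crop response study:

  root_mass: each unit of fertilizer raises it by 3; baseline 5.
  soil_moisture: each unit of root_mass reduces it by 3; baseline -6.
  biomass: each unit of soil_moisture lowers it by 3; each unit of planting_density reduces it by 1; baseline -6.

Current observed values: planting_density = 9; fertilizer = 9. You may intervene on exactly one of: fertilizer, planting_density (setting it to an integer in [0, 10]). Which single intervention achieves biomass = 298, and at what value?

set planting_density = 2

Intervening on fertilizer: biomass = 27*fertilizer + 48. Reaching 298 requires fertilizer = 250/27, not an integer.
Intervening on planting_density: with other inputs at their observed values, biomass = -planting_density + 300. Solving for 298 gives planting_density = 2, within [0, 10].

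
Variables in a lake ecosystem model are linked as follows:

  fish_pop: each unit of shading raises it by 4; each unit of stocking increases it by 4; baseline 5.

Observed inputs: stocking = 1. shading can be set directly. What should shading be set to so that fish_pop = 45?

shading = 9

Substituting into the fish_pop equation gives fish_pop = 4*shading + 9.
Solve 4*shading + 9 = 45: shading = (45 - 9) / 4 = 9.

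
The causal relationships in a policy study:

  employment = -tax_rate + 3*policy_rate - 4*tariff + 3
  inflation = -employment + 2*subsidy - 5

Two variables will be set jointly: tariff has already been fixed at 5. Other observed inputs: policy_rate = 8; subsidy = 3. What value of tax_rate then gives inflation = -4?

tax_rate = 2

With tariff held at 5:
Substituting into the employment equation gives employment = -tax_rate + 7.
This gives inflation = tax_rate - 6.
Solve tax_rate - 6 = -4: tax_rate = (-4 + 6) / 1 = 2.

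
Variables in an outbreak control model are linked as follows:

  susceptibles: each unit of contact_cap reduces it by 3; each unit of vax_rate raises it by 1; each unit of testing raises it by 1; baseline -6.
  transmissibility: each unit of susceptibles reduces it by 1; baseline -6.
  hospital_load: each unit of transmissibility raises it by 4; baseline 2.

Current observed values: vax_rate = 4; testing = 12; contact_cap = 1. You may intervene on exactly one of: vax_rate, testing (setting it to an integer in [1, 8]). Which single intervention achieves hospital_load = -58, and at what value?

set vax_rate = 6

Intervening on vax_rate: with other inputs at their observed values, hospital_load = -4*vax_rate - 34. Solving for -58 gives vax_rate = 6, within [1, 8].
Intervening on testing: hospital_load = -4*testing - 2. Reaching -58 requires testing = 14, outside [1, 8].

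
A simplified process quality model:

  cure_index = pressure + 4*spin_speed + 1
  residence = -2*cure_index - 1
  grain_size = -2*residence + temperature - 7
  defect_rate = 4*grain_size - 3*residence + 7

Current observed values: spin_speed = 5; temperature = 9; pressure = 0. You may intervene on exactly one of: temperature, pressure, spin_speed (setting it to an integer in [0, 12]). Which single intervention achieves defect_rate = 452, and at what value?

set temperature = 0

Intervening on temperature: with other inputs at their observed values, defect_rate = 4*temperature + 452. Solving for 452 gives temperature = 0, within [0, 12].
Intervening on pressure: defect_rate = 22*pressure + 488. Reaching 452 requires pressure = -18/11, not an integer.
Intervening on spin_speed: defect_rate = 88*spin_speed + 48. Reaching 452 requires spin_speed = 101/22, not an integer.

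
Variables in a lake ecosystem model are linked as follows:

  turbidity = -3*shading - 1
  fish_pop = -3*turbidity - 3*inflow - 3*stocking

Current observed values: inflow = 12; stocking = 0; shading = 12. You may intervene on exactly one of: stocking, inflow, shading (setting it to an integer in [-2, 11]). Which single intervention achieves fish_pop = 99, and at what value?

Intervening on stocking: fish_pop = -3*stocking + 75. Reaching 99 requires stocking = -8, outside [-2, 11].
Intervening on inflow: with other inputs at their observed values, fish_pop = -3*inflow + 111. Solving for 99 gives inflow = 4, within [-2, 11].
Intervening on shading: fish_pop = 9*shading - 33. Reaching 99 requires shading = 44/3, not an integer.

set inflow = 4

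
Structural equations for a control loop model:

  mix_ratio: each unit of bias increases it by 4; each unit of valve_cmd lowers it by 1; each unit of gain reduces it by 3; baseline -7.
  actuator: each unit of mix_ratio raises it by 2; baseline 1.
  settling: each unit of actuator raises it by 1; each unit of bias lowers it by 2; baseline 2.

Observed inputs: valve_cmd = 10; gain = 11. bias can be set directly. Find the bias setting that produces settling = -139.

bias = -7

Substituting into the mix_ratio equation gives mix_ratio = 4*bias - 50.
Substituting into the actuator equation gives actuator = 8*bias - 99.
settling becomes 6*bias - 97.
Solve 6*bias - 97 = -139: bias = (-139 + 97) / 6 = -7.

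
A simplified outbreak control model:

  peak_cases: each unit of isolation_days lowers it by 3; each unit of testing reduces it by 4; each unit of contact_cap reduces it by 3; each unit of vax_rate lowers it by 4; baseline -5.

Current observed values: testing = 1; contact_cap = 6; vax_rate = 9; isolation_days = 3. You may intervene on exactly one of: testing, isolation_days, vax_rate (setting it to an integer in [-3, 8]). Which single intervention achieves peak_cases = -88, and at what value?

set testing = 5

Intervening on testing: with other inputs at their observed values, peak_cases = -4*testing - 68. Solving for -88 gives testing = 5, within [-3, 8].
Intervening on isolation_days: peak_cases = -3*isolation_days - 63. Reaching -88 requires isolation_days = 25/3, not an integer.
Intervening on vax_rate: peak_cases = -4*vax_rate - 36. Reaching -88 requires vax_rate = 13, outside [-3, 8].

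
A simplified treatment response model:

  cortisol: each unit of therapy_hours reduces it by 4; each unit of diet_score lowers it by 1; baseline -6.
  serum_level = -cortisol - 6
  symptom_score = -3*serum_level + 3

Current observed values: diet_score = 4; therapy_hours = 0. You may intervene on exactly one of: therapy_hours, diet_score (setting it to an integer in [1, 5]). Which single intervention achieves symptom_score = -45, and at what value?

Intervening on therapy_hours: with other inputs at their observed values, symptom_score = -12*therapy_hours - 9. Solving for -45 gives therapy_hours = 3, within [1, 5].
Intervening on diet_score: symptom_score = -3*diet_score + 3. Reaching -45 requires diet_score = 16, outside [1, 5].

set therapy_hours = 3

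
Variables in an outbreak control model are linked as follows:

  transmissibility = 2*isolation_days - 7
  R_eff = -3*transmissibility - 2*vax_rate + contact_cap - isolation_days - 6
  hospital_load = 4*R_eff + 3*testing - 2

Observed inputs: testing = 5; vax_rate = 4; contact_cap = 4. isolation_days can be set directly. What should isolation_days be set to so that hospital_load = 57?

isolation_days = 0

Substituting into the R_eff equation gives R_eff = -7*isolation_days + 11.
Substituting into the hospital_load equation gives hospital_load = -28*isolation_days + 57.
Solve -28*isolation_days + 57 = 57: isolation_days = (57 - 57) / -28 = 0.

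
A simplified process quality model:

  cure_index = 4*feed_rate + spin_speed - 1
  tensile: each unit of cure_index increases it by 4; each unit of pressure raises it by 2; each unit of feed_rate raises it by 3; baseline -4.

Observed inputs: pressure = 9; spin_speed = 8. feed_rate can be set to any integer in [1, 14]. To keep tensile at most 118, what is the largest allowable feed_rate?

Substituting into the cure_index equation gives cure_index = 4*feed_rate + 7.
Substituting into the tensile equation gives tensile = 19*feed_rate + 42.
Require 19*feed_rate + 42 ≤ 118, so feed_rate ≤ 4.
The largest integer in [1, 14] satisfying this is 4.

feed_rate = 4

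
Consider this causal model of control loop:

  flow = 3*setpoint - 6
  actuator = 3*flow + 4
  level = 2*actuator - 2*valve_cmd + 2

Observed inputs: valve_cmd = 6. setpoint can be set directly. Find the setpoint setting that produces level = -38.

Substituting into the actuator equation gives actuator = 9*setpoint - 14.
So level = 18*setpoint - 38.
Solve 18*setpoint - 38 = -38: setpoint = (-38 + 38) / 18 = 0.

setpoint = 0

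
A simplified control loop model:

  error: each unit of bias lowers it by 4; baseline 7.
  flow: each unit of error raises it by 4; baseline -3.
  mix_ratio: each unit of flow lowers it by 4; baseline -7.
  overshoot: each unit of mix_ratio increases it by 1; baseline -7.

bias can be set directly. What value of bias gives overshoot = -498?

bias = -6

Substituting into the flow equation gives flow = -16*bias + 25.
This gives mix_ratio = 64*bias - 107.
overshoot becomes 64*bias - 114.
Solve 64*bias - 114 = -498: bias = (-498 + 114) / 64 = -6.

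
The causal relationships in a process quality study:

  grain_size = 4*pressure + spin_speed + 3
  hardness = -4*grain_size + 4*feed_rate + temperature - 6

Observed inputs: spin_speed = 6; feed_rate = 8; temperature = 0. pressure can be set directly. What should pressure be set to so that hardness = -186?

Substituting into the grain_size equation gives grain_size = 4*pressure + 9.
Substituting into the hardness equation gives hardness = -16*pressure - 10.
Solve -16*pressure - 10 = -186: pressure = (-186 + 10) / -16 = 11.

pressure = 11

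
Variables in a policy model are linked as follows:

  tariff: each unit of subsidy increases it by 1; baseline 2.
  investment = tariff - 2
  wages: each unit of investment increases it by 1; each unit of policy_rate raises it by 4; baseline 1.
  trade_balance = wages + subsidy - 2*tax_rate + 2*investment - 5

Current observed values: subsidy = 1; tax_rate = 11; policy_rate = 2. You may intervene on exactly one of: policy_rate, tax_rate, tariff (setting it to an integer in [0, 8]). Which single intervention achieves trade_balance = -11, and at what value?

set tariff = 4

Intervening on policy_rate: trade_balance = 4*policy_rate - 22. Reaching -11 requires policy_rate = 11/4, not an integer.
Intervening on tax_rate: trade_balance = -2*tax_rate + 8. Reaching -11 requires tax_rate = 19/2, not an integer.
Intervening on tariff: with other inputs at their observed values, trade_balance = 3*tariff - 23. Solving for -11 gives tariff = 4, within [0, 8].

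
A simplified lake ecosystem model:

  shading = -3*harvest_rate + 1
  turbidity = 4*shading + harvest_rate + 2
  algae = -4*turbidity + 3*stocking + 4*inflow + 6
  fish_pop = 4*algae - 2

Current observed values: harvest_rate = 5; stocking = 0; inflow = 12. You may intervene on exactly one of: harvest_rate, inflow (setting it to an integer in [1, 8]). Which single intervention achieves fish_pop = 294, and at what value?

set harvest_rate = 1

Intervening on harvest_rate: with other inputs at their observed values, fish_pop = 176*harvest_rate + 118. Solving for 294 gives harvest_rate = 1, within [1, 8].
Intervening on inflow: fish_pop = 16*inflow + 806. Reaching 294 requires inflow = -32, outside [1, 8].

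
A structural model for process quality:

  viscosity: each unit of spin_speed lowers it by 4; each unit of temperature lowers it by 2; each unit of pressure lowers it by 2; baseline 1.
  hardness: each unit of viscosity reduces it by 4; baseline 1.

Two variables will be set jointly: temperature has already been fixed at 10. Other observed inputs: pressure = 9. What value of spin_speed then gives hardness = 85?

spin_speed = -4

With temperature held at 10:
Substituting into the viscosity equation gives viscosity = -4*spin_speed - 37.
This gives hardness = 16*spin_speed + 149.
Solve 16*spin_speed + 149 = 85: spin_speed = (85 - 149) / 16 = -4.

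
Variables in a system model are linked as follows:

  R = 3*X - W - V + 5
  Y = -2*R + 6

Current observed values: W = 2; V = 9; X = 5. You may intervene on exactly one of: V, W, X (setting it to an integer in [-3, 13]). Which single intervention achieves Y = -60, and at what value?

Intervening on V: Y = 2*V - 30. Reaching -60 requires V = -15, outside [-3, 13].
Intervening on W: Y = 2*W - 16. Reaching -60 requires W = -22, outside [-3, 13].
Intervening on X: with other inputs at their observed values, Y = -6*X + 18. Solving for -60 gives X = 13, within [-3, 13].

set X = 13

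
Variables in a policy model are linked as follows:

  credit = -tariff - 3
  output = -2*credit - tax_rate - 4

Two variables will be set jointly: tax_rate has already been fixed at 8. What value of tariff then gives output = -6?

With tax_rate held at 8:
Substituting into the output equation gives output = 2*tariff - 6.
Solve 2*tariff - 6 = -6: tariff = (-6 + 6) / 2 = 0.

tariff = 0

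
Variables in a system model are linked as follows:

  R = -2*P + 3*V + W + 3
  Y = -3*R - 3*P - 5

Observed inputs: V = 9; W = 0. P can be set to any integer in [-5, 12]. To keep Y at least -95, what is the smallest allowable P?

P = 0

Substituting into the R equation gives R = -2*P + 30.
So Y = 3*P - 95.
Require 3*P - 95 ≥ -95, so P ≥ 0.
The smallest integer in [-5, 12] satisfying this is 0.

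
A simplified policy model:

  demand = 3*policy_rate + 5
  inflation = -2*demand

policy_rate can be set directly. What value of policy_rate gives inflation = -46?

Substituting into the inflation equation gives inflation = -6*policy_rate - 10.
Solve -6*policy_rate - 10 = -46: policy_rate = (-46 + 10) / -6 = 6.

policy_rate = 6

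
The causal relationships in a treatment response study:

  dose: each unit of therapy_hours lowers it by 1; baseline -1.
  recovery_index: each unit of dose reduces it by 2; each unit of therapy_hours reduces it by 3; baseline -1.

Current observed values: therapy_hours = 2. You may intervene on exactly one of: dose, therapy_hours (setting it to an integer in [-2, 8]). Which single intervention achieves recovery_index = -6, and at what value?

Intervening on dose: recovery_index = -2*dose - 7. Reaching -6 requires dose = -1/2, not an integer.
Intervening on therapy_hours: with other inputs at their observed values, recovery_index = -therapy_hours + 1. Solving for -6 gives therapy_hours = 7, within [-2, 8].

set therapy_hours = 7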